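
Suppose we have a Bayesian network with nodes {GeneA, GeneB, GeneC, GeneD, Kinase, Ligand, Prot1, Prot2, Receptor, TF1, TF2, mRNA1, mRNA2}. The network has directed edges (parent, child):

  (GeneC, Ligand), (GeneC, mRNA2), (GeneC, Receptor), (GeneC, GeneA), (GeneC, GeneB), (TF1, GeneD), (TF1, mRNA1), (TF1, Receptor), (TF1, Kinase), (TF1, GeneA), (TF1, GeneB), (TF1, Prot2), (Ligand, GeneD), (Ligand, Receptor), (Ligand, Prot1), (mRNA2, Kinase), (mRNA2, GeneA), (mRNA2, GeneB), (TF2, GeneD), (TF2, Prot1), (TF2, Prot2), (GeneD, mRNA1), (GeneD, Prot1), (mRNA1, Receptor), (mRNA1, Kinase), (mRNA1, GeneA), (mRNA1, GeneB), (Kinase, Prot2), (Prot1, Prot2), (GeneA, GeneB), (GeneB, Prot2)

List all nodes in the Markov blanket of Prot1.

Prot1 has parents GeneD, Ligand, TF2.
Prot1 has child Prot2.
Parents of each child, excluding Prot1:
  Prot2 also has parents GeneB, Kinase, TF1, TF2.
Union: {GeneD, Ligand, TF2} ∪ {Prot2} ∪ {GeneB, Kinase, TF1, TF2} = {GeneB, GeneD, Kinase, Ligand, Prot2, TF1, TF2}.

{GeneB, GeneD, Kinase, Ligand, Prot2, TF1, TF2}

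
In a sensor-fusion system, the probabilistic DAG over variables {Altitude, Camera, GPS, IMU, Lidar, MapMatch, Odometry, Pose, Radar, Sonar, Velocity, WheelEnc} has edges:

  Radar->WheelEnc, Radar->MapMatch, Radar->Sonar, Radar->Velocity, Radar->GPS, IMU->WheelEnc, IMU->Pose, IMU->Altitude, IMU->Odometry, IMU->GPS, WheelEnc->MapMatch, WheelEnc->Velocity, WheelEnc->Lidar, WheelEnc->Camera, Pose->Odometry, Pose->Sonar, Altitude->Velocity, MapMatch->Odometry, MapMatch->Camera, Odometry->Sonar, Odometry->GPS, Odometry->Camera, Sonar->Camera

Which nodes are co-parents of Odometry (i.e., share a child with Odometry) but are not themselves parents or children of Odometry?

Children of Odometry: Camera, GPS, Sonar.
  parents(Sonar) \ {Odometry} = {Pose, Radar}.
  GPS also has parents IMU, Radar.
  Camera also has parents MapMatch, Sonar, WheelEnc.
Excluding nodes already adjacent to Odometry (Camera, GPS, IMU, MapMatch, Pose, Sonar), the co-parent-only contribution is {Radar, WheelEnc}.

{Radar, WheelEnc}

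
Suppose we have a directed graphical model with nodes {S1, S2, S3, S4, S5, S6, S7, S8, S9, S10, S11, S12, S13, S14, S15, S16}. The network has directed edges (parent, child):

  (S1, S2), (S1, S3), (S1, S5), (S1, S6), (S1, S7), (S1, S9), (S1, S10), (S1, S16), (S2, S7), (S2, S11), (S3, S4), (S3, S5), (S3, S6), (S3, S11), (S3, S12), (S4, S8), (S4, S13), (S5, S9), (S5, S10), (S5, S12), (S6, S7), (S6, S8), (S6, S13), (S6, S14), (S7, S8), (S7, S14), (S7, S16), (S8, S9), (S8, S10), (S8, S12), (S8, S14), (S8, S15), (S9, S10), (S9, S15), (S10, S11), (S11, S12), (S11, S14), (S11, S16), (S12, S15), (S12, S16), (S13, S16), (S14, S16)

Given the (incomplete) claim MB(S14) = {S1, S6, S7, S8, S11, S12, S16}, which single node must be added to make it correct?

S14's parents: S6, S7, S8, S11.
Children of S14: S16.
For each child, the remaining parents (spouses of S14):
  S16: S1, S7, S11, S12, S13
MB(S14) = {S1, S6, S7, S8, S11, S12, S13, S16}.
Comparing with the claimed set, S13 is missing.

S13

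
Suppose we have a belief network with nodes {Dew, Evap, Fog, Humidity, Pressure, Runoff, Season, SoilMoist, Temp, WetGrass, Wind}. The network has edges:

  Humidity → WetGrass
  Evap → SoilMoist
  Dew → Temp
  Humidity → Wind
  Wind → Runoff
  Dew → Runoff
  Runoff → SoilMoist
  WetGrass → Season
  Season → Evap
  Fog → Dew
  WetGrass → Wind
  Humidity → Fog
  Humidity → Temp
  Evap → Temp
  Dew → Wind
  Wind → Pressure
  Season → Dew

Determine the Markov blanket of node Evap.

Parents of Evap: Season.
Children of Evap: SoilMoist, Temp.
Parents of each child, excluding Evap:
  Temp: Dew, Humidity
  SoilMoist: Runoff
Union: {Season} ∪ {SoilMoist, Temp} ∪ {Dew, Humidity, Runoff} = {Dew, Humidity, Runoff, Season, SoilMoist, Temp}.

{Dew, Humidity, Runoff, Season, SoilMoist, Temp}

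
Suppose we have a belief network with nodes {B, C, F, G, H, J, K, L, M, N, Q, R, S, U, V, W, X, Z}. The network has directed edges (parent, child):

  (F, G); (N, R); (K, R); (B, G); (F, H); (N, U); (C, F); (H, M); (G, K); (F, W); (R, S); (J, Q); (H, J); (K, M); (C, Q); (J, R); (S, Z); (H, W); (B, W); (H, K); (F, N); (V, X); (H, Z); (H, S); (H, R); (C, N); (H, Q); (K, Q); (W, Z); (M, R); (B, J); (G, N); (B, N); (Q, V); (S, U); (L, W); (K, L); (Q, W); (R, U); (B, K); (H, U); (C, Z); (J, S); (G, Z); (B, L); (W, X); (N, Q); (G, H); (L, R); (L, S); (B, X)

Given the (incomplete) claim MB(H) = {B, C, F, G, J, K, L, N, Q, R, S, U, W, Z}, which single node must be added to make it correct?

A node's Markov blanket = Pa ∪ Ch ∪ (parents of Ch other than the node itself).
Parents of H: F, G.
H has children J, K, M, Q, R, S, U, W, Z.
Other parents of H's children:
  J also has parent B.
  K's other parents are B, G.
  M's other parent is K.
  parents(Q) \ {H} = {C, J, K, N}.
  R's other parents are J, K, L, M, N.
  S's other parents are J, L, R.
  U's other parents are N, R, S.
  parents(W) \ {H} = {B, F, L, Q}.
  parents(Z) \ {H} = {C, G, S, W}.
MB(H) = {B, C, F, G, J, K, L, M, N, Q, R, S, U, W, Z}.
Comparing with the claimed set, M is missing.

M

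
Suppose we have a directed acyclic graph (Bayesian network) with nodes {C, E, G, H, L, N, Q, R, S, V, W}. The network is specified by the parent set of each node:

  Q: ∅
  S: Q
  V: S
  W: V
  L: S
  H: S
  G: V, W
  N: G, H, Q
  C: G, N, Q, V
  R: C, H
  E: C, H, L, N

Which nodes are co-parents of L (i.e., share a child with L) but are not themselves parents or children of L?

Children of L: E.
  E's other parents are C, H, N.
Excluding nodes already adjacent to L (E, S), the co-parent-only contribution is {C, H, N}.

{C, H, N}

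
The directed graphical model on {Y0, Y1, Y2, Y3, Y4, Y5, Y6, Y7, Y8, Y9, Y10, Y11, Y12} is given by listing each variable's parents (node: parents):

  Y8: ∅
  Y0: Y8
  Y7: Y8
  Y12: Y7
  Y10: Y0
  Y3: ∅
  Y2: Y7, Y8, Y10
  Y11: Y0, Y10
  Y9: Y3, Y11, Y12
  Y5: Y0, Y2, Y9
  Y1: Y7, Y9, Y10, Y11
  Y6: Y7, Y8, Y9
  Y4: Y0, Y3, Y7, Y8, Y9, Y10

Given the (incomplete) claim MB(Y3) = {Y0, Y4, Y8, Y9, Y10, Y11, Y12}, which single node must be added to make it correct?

Y7

Y3's parents: none.
Children of Y3: Y4, Y9.
Other parents of Y3's children:
  parents(Y9) \ {Y3} = {Y11, Y12}.
  Y4 also has parents Y0, Y7, Y8, Y9, Y10.
MB(Y3) = {Y0, Y4, Y7, Y8, Y9, Y10, Y11, Y12}.
Comparing with the claimed set, Y7 is missing.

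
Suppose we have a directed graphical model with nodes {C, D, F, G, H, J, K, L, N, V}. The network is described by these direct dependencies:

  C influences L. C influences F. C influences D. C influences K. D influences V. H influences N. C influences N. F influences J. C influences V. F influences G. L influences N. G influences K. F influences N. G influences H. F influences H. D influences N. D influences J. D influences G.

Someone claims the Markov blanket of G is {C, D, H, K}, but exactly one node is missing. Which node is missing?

F

G's parents: D, F.
G's children: H, K.
For each child, the remaining parents (spouses of G):
  H: F
  K: C
MB(G) = {C, D, F, H, K}.
Comparing with the claimed set, F is missing.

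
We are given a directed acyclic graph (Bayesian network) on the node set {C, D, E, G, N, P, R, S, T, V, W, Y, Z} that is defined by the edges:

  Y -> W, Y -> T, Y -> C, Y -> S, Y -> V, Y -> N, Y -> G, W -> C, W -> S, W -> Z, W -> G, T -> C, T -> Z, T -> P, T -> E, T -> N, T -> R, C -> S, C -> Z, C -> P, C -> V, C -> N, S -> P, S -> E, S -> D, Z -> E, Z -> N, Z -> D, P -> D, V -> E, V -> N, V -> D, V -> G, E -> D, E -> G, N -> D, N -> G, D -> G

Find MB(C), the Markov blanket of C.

Pa(C) = {T, W, Y}.
C's children: N, P, S, V, Z.
Co-parents of C (other parents of its children):
  S: W, Y
  Z: T, W
  P: S, T
  V: Y
  N: T, V, Y, Z
So the Markov blanket of C is {N, P, S, T, V, W, Y, Z}.

{N, P, S, T, V, W, Y, Z}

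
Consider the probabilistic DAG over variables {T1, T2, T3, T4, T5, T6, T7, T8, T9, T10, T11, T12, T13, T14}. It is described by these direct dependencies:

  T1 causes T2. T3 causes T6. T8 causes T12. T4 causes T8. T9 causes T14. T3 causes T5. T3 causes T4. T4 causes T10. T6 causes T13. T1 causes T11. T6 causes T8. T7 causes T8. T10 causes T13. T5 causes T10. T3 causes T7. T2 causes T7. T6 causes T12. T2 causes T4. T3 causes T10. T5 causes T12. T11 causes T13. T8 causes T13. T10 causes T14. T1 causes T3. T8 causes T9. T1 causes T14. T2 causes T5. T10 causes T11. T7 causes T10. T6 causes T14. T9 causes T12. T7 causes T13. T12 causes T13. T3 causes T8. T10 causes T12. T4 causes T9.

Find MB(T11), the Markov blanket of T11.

The Markov blanket of a node is its parents, its children, and the other parents of its children.
Children of T11: T13.
Pa(T11) = {T1, T10}.
Co-parents of T11 (other parents of its children):
  T13's other parents are T6, T7, T8, T10, T12.
MB(T11) = {T1, T6, T7, T8, T10, T12, T13}.

{T1, T6, T7, T8, T10, T12, T13}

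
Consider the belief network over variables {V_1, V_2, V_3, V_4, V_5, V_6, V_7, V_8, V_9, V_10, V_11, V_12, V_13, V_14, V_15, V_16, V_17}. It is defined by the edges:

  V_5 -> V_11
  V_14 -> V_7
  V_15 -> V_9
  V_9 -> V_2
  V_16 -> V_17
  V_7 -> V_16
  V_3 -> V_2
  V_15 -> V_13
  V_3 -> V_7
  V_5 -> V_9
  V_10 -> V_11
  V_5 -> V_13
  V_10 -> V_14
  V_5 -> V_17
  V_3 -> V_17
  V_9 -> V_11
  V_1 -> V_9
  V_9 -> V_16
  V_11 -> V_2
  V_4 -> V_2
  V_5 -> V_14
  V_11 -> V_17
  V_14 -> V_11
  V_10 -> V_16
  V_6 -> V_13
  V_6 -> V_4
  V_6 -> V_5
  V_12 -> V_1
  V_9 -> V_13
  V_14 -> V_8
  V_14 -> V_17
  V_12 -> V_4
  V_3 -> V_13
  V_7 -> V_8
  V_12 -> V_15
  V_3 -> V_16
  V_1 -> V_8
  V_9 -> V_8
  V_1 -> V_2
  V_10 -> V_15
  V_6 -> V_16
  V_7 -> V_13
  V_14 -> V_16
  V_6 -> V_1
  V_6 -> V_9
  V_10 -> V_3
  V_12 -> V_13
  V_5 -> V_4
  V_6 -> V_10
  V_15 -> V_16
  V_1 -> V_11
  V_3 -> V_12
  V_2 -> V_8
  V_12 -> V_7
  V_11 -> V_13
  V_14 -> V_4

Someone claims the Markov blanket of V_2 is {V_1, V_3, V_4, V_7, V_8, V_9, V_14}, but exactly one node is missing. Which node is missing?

A node's Markov blanket = Pa ∪ Ch ∪ (parents of Ch other than the node itself).
V_2's parents: V_1, V_3, V_4, V_9, V_11.
Children of V_2: V_8.
Parents of each child, excluding V_2:
  V_8 also has parents V_1, V_7, V_9, V_14.
MB(V_2) = {V_1, V_3, V_4, V_7, V_8, V_9, V_11, V_14}.
Comparing with the claimed set, V_11 is missing.

V_11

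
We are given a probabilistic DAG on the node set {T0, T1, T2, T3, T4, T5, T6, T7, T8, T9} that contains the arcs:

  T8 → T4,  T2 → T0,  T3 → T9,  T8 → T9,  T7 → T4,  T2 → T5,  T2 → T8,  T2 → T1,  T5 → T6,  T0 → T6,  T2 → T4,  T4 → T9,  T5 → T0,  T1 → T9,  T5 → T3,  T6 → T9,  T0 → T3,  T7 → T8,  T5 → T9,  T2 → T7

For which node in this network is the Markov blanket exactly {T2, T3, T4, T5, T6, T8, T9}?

The target node must have every member of {T2, T3, T4, T5, T6, T8, T9} as a parent, child, or co-parent, and no others.
Parents of T1: T2; children: T9; co-parents: T3, T4, T5, T6, T8.
These exactly cover the given set, so the node is T1.

T1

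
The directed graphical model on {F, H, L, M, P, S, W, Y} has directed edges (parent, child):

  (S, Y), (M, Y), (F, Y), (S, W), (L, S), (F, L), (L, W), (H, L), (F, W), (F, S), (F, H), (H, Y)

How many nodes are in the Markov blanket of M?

4

M's parents: none.
Ch(M) = {Y}.
For each child, the remaining parents (spouses of M):
  Y: F, H, S
MB(M) = {F, H, S, Y}, which has 4 nodes.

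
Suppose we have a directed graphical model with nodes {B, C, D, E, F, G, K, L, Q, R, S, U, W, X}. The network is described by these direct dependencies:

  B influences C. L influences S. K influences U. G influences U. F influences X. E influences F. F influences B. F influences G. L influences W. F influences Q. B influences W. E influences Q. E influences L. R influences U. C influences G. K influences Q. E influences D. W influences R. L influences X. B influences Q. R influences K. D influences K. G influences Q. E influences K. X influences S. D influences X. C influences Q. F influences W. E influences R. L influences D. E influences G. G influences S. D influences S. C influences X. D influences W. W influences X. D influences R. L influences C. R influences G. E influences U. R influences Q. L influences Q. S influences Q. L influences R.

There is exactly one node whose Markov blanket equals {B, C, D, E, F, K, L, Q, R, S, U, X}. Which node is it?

The target node must have every member of {B, C, D, E, F, K, L, Q, R, S, U, X} as a parent, child, or co-parent, and no others.
Parents of G: C, E, F, R; children: Q, S, U; co-parents: B, C, D, E, F, K, L, R, S, X.
These exactly cover the given set, so the node is G.

G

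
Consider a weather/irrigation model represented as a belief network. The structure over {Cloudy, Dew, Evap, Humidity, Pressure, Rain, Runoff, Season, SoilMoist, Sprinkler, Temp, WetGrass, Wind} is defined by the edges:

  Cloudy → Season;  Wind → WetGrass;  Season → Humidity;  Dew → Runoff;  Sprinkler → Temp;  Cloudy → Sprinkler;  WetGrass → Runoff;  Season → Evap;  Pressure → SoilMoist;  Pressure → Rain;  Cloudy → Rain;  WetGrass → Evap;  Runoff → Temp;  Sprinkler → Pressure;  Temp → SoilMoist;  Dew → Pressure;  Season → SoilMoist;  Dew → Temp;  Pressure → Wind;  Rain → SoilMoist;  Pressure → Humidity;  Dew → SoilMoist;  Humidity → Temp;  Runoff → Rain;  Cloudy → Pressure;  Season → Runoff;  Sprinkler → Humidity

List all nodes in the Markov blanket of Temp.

The Markov blanket of a node is its parents, its children, and the other parents of its children.
Temp's parents: Dew, Humidity, Runoff, Sprinkler.
Ch(Temp) = {SoilMoist}.
Other parents of Temp's children:
  SoilMoist also has parents Dew, Pressure, Rain, Season.
So the Markov blanket of Temp is {Dew, Humidity, Pressure, Rain, Runoff, Season, SoilMoist, Sprinkler}.

{Dew, Humidity, Pressure, Rain, Runoff, Season, SoilMoist, Sprinkler}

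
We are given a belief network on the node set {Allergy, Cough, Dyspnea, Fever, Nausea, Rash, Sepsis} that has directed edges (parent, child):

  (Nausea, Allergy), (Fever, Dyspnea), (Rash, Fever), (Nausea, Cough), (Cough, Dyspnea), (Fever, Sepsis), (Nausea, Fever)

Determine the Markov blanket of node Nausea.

{Allergy, Cough, Fever, Rash}

Nausea has children Allergy, Cough, Fever.
Parents of Nausea: none.
Co-parents of Nausea (other parents of its children):
  Cough: —
  Allergy: —
  Fever: Rash
MB(Nausea) = {Allergy, Cough, Fever, Rash}.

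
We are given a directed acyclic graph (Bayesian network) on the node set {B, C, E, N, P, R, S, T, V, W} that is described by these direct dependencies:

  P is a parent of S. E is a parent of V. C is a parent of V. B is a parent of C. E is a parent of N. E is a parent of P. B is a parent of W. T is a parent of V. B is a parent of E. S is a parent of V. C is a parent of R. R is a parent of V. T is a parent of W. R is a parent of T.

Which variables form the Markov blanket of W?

{B, T}

Children of W: none.
Pa(W) = {B, T}.
With no children, W has no spouses; the co-parent set is empty.
Union: {B, T} ∪ {} ∪ {} = {B, T}.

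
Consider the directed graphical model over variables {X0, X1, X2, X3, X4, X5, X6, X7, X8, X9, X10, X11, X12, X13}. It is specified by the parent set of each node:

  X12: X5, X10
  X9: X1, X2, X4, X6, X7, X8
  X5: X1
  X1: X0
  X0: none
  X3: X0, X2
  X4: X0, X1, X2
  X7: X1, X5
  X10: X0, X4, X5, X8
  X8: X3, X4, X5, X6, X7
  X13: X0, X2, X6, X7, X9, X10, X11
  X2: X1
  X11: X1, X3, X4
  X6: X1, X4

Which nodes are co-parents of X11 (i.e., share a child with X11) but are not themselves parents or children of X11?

{X0, X2, X6, X7, X9, X10}

Children of X11: X13.
  X13: X0, X2, X6, X7, X9, X10
Excluding nodes already adjacent to X11 (X1, X3, X4, X13), the co-parent-only contribution is {X0, X2, X6, X7, X9, X10}.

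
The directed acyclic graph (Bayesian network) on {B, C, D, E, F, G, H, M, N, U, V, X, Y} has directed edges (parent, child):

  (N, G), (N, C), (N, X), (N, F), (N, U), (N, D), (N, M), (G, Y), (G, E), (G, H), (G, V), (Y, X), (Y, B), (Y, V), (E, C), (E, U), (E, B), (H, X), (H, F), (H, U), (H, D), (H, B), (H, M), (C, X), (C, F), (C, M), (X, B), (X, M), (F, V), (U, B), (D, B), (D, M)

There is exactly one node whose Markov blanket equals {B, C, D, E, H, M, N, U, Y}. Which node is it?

The target node must have every member of {B, C, D, E, H, M, N, U, Y} as a parent, child, or co-parent, and no others.
Parents of X: C, H, N, Y; children: B, M; co-parents: C, D, E, H, N, U, Y.
These exactly cover the given set, so the node is X.

X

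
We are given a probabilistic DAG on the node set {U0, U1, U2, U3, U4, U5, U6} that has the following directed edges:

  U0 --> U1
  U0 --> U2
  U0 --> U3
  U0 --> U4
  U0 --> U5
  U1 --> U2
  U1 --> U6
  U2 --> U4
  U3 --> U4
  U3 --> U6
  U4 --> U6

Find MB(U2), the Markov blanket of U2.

By definition, MB(U2) is built from U2's parents, U2's children, and the co-parents of U2.
Ch(U2) = {U4}.
Pa(U2) = {U0, U1}.
Parents of each child, excluding U2:
  parents(U4) \ {U2} = {U0, U3}.
Union: {U0, U1} ∪ {U4} ∪ {U0, U3} = {U0, U1, U3, U4}.

{U0, U1, U3, U4}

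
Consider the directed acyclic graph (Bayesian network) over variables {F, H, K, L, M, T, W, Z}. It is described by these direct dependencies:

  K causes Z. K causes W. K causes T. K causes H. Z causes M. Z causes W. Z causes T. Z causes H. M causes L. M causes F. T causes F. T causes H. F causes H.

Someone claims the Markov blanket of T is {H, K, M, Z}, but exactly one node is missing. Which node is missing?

T has parents K, Z.
T's children: F, H.
For each child, the remaining parents (spouses of T):
  F also has parent M.
  parents(H) \ {T} = {F, K, Z}.
MB(T) = {F, H, K, M, Z}.
Comparing with the claimed set, F is missing.

F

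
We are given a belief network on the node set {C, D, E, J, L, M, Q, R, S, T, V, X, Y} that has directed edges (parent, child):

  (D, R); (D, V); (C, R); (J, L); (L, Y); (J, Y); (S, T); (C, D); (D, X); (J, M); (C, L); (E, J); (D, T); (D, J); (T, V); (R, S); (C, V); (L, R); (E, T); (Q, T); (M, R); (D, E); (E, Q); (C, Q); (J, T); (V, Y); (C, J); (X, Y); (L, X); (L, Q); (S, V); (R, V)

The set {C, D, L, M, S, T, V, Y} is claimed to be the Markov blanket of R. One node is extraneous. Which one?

Y

By definition, MB(R) is built from R's parents, R's children, and the co-parents of R.
Ch(R) = {S, V}.
Parents of R: C, D, L, M.
Co-parents of R (other parents of its children):
  S has no other parent.
  parents(V) \ {R} = {C, D, S, T}.
MB(R) = {C, D, L, M, S, T, V}.
Y is neither a parent, child, nor co-parent of R, so it does not belong.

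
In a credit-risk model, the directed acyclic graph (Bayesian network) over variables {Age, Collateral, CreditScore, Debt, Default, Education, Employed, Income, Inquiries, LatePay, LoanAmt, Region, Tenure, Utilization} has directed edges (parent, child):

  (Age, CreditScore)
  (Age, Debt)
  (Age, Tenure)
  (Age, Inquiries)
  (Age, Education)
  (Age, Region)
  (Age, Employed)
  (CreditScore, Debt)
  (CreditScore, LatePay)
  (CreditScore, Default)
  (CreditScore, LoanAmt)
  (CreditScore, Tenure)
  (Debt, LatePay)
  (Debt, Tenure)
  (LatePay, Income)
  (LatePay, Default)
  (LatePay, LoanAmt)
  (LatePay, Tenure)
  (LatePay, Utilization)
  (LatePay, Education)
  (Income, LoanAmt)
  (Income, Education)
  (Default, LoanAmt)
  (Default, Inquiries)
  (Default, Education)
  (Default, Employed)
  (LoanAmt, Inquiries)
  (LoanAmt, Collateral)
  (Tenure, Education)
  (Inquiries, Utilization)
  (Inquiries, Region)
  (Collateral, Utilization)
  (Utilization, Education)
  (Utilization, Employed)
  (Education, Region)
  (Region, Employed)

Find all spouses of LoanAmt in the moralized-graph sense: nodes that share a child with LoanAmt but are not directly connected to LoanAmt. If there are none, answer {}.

{Age}

Children of LoanAmt: Collateral, Inquiries.
  Inquiries: Age, Default
  Collateral: —
Excluding nodes already adjacent to LoanAmt (Collateral, CreditScore, Default, Income, Inquiries, LatePay), the co-parent-only contribution is {Age}.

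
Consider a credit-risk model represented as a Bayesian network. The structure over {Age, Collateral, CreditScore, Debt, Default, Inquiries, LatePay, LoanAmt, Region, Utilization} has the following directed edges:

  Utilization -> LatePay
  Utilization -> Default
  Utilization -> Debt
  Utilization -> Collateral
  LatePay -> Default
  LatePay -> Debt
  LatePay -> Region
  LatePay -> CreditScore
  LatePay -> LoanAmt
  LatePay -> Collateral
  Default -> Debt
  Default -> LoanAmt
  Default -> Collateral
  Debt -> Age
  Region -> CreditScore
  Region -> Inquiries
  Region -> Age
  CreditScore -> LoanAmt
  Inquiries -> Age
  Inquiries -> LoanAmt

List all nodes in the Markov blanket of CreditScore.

{Default, Inquiries, LatePay, LoanAmt, Region}

Ch(CreditScore) = {LoanAmt}.
CreditScore has parents LatePay, Region.
Other parents of CreditScore's children:
  LoanAmt: Default, Inquiries, LatePay
Union: {LatePay, Region} ∪ {LoanAmt} ∪ {Default, Inquiries, LatePay} = {Default, Inquiries, LatePay, LoanAmt, Region}.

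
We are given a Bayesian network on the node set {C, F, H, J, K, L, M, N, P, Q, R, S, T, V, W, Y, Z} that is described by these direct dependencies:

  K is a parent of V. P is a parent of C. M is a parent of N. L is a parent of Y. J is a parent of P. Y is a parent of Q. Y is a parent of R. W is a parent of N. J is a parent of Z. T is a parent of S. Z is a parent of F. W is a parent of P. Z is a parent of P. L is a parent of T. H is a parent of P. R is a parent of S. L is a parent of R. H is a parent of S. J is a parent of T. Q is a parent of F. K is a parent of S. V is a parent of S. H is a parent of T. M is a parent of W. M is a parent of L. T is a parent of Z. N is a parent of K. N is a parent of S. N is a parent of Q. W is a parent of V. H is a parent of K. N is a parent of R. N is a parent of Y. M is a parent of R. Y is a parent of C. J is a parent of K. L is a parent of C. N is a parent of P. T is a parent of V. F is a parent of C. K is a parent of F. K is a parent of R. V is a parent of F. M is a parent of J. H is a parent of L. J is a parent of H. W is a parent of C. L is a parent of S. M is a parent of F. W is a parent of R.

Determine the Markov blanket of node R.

R's children: S.
R's parents: K, L, M, N, W, Y.
Parents of each child, excluding R:
  S's other parents are H, K, L, N, T, V.
MB(R) = {H, K, L, M, N, S, T, V, W, Y}.

{H, K, L, M, N, S, T, V, W, Y}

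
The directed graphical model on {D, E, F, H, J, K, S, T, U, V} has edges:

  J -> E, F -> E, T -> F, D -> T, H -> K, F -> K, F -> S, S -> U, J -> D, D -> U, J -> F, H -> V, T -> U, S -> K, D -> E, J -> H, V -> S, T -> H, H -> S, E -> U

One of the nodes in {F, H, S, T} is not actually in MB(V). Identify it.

T

Recall MB(v) = parents ∪ children ∪ spouses, where spouses are the other parents of v's children.
V has child S.
V has parent H.
Other parents of V's children:
  S also has parents F, H.
MB(V) = {F, H, S}.
T is neither a parent, child, nor co-parent of V, so it does not belong.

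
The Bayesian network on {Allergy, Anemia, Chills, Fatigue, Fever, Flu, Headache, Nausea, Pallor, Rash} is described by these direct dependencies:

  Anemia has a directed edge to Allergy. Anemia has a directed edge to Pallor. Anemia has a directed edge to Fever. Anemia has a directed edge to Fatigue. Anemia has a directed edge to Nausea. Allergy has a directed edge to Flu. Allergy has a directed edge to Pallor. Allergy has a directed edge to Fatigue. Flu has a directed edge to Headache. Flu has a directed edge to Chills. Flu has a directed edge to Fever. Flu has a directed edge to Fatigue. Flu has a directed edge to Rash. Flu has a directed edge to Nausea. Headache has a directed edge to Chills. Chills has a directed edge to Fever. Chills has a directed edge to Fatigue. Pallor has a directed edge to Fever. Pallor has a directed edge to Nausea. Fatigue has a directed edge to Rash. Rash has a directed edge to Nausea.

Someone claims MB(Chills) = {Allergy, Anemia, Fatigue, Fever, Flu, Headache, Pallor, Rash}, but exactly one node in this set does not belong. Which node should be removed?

Children of Chills: Fatigue, Fever.
Pa(Chills) = {Flu, Headache}.
Co-parents of Chills (other parents of its children):
  Fever also has parents Anemia, Flu, Pallor.
  Fatigue's other parents are Allergy, Anemia, Flu.
MB(Chills) = {Allergy, Anemia, Fatigue, Fever, Flu, Headache, Pallor}.
Rash is neither a parent, child, nor co-parent of Chills, so it does not belong.

Rash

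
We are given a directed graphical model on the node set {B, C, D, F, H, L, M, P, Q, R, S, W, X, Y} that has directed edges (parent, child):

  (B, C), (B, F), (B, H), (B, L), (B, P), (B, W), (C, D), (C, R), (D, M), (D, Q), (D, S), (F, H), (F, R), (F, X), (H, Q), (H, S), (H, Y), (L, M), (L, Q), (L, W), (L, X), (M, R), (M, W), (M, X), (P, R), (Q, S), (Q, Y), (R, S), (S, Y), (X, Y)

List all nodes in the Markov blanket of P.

P has child R.
Pa(P) = {B}.
Co-parents of P (other parents of its children):
  R: C, F, M
Taking the union gives {B, C, F, M, R}.

{B, C, F, M, R}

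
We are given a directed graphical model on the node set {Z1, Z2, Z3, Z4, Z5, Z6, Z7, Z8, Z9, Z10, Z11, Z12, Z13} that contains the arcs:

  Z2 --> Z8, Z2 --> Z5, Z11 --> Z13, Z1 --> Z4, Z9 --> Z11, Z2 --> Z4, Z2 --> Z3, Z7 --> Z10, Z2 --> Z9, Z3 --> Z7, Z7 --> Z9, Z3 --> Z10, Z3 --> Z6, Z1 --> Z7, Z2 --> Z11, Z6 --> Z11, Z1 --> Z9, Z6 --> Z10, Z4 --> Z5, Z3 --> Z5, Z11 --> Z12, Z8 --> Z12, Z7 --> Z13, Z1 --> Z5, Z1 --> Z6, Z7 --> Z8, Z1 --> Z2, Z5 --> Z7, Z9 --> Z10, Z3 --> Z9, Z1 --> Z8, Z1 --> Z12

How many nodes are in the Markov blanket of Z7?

10

Parents of Z7: Z1, Z3, Z5.
Z7's children: Z8, Z9, Z10, Z13.
Parents of each child, excluding Z7:
  Z8: Z1, Z2
  Z9: Z1, Z2, Z3
  Z10: Z3, Z6, Z9
  Z13: Z11
MB(Z7) = {Z1, Z2, Z3, Z5, Z6, Z8, Z9, Z10, Z11, Z13}, which has 10 nodes.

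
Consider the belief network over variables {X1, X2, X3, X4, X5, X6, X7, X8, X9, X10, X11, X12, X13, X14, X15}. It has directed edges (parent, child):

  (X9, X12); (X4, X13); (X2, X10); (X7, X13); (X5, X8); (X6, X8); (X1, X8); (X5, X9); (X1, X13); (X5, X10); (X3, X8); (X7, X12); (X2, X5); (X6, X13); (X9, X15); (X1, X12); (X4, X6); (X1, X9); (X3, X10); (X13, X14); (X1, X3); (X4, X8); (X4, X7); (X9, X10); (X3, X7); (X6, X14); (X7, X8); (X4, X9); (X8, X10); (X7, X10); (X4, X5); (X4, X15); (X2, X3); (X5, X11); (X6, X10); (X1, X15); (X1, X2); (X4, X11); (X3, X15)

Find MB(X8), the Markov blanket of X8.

{X1, X2, X3, X4, X5, X6, X7, X9, X10}

Pa(X8) = {X1, X3, X4, X5, X6, X7}.
Children of X8: X10.
Parents of each child, excluding X8:
  X10: X2, X3, X5, X6, X7, X9
So the Markov blanket of X8 is {X1, X2, X3, X4, X5, X6, X7, X9, X10}.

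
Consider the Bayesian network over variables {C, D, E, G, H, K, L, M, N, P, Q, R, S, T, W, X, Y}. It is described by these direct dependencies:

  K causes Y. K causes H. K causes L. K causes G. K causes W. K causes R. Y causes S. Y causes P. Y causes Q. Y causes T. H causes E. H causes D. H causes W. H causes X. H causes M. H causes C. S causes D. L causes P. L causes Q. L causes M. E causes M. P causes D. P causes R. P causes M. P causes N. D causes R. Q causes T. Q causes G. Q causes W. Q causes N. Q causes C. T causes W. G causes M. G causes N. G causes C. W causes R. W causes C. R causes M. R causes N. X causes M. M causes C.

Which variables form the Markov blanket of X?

A node's Markov blanket = Pa ∪ Ch ∪ (parents of Ch other than the node itself).
X has child M.
X has parent H.
Parents of each child, excluding X:
  parents(M) \ {X} = {E, G, H, L, P, R}.
Union: {H} ∪ {M} ∪ {E, G, H, L, P, R} = {E, G, H, L, M, P, R}.

{E, G, H, L, M, P, R}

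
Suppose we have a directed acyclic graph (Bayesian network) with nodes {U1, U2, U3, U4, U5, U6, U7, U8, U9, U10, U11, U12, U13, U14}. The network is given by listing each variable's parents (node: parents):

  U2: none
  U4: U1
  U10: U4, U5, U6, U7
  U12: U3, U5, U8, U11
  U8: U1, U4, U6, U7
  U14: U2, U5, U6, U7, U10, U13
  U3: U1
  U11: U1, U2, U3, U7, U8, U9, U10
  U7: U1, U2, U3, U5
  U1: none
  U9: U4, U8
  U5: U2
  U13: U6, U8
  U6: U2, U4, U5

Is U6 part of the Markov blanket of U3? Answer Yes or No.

Recall MB(v) = parents ∪ children ∪ spouses, where spouses are the other parents of v's children.
U3 has children U7, U11, U12.
U3's parents: U1.
For each child, the remaining parents (spouses of U3):
  U7's other parents are U1, U2, U5.
  U11 also has parents U1, U2, U7, U8, U9, U10.
  U12's other parents are U5, U8, U11.
MB(U3) = {U1, U2, U5, U7, U8, U9, U10, U11, U12}; U6 is not in this set.

No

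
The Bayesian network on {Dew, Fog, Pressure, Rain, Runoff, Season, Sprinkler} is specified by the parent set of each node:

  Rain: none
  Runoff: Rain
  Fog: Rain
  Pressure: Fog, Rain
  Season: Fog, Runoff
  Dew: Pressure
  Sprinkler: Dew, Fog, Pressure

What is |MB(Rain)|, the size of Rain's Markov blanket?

3

Rain has no parents.
Ch(Rain) = {Fog, Pressure, Runoff}.
Parents of each child, excluding Rain:
  Runoff: no additional parents.
  Fog has no other parent.
  parents(Pressure) \ {Rain} = {Fog}.
MB(Rain) = {Fog, Pressure, Runoff}, which has 3 nodes.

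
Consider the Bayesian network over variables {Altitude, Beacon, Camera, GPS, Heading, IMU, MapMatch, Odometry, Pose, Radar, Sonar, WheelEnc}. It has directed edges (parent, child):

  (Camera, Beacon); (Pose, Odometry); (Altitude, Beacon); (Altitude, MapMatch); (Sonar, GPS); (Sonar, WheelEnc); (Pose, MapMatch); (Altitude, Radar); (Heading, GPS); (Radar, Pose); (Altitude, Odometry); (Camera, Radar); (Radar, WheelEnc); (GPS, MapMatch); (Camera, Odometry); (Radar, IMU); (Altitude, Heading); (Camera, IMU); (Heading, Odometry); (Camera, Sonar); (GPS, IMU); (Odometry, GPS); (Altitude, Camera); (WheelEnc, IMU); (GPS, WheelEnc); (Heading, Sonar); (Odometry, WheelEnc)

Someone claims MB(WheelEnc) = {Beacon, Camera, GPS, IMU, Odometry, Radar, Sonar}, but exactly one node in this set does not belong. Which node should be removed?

Beacon

Recall MB(v) = parents ∪ children ∪ spouses, where spouses are the other parents of v's children.
WheelEnc has child IMU.
Parents of WheelEnc: GPS, Odometry, Radar, Sonar.
Co-parents of WheelEnc (other parents of its children):
  IMU's other parents are Camera, GPS, Radar.
MB(WheelEnc) = {Camera, GPS, IMU, Odometry, Radar, Sonar}.
Beacon is neither a parent, child, nor co-parent of WheelEnc, so it does not belong.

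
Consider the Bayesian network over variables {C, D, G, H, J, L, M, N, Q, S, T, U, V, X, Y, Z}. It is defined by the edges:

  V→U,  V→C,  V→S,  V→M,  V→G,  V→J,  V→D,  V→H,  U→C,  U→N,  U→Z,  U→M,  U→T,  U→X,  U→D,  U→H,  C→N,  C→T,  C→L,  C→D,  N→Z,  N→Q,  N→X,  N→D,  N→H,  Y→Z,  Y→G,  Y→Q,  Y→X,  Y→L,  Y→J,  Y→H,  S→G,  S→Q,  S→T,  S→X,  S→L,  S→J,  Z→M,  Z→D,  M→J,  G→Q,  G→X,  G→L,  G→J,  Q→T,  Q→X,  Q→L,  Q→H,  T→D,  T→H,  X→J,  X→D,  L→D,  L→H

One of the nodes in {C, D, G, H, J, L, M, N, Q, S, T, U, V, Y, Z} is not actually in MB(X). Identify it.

X has children D, J.
Pa(X) = {G, N, Q, S, U, Y}.
Co-parents of X (other parents of its children):
  J's other parents are G, M, S, V, Y.
  parents(D) \ {X} = {C, L, N, T, U, V, Z}.
MB(X) = {C, D, G, J, L, M, N, Q, S, T, U, V, Y, Z}.
H is neither a parent, child, nor co-parent of X, so it does not belong.

H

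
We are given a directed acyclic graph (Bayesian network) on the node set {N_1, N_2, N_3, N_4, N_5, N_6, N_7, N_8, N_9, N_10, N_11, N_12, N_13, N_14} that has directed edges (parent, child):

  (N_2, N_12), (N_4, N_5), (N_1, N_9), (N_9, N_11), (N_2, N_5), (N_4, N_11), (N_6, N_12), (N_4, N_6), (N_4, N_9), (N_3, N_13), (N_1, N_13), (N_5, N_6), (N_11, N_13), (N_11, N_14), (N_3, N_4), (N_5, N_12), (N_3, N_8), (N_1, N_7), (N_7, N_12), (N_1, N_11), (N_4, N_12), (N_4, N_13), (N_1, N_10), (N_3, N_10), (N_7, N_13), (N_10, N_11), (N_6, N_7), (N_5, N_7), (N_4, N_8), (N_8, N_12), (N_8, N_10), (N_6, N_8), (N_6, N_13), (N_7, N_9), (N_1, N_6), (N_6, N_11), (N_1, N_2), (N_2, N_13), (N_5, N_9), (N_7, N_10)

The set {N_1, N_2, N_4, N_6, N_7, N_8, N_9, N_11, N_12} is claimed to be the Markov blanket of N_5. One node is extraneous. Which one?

N_11

The Markov blanket of a node is its parents, its children, and the other parents of its children.
N_5's children: N_6, N_7, N_9, N_12.
Pa(N_5) = {N_2, N_4}.
Co-parents of N_5 (other parents of its children):
  N_6: N_1, N_4
  N_7: N_1, N_6
  N_9: N_1, N_4, N_7
  N_12: N_2, N_4, N_6, N_7, N_8
MB(N_5) = {N_1, N_2, N_4, N_6, N_7, N_8, N_9, N_12}.
N_11 is neither a parent, child, nor co-parent of N_5, so it does not belong.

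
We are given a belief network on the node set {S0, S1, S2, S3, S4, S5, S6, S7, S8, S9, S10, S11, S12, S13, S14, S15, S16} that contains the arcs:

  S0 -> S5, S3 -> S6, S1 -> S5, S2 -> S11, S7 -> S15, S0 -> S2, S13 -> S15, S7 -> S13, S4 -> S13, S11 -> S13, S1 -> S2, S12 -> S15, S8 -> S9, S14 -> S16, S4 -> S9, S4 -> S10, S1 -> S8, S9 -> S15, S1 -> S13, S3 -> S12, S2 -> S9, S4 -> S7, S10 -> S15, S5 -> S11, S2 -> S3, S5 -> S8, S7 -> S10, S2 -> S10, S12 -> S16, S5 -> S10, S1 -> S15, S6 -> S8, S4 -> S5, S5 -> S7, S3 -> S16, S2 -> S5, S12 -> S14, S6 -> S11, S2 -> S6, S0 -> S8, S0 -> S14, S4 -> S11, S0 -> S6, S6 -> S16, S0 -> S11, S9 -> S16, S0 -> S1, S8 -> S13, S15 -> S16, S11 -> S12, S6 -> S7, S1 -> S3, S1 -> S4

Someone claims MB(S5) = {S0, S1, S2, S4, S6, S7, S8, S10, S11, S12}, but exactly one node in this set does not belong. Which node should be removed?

S12

A node's Markov blanket = Pa ∪ Ch ∪ (parents of Ch other than the node itself).
S5 has children S7, S8, S10, S11.
Parents of S5: S0, S1, S2, S4.
Other parents of S5's children:
  S7's other parents are S4, S6.
  S8's other parents are S0, S1, S6.
  S10's other parents are S2, S4, S7.
  S11 also has parents S0, S2, S4, S6.
MB(S5) = {S0, S1, S2, S4, S6, S7, S8, S10, S11}.
S12 is neither a parent, child, nor co-parent of S5, so it does not belong.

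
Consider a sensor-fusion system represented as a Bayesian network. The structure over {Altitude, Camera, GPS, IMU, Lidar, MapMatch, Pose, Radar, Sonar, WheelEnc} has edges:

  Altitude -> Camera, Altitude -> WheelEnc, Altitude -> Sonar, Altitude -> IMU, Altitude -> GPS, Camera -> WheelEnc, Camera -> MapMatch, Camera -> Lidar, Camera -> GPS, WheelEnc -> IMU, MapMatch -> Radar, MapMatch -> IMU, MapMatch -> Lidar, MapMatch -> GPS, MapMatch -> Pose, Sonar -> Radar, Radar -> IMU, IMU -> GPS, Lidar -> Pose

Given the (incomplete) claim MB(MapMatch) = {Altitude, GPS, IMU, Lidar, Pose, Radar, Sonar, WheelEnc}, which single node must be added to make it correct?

Pa(MapMatch) = {Camera}.
MapMatch's children: GPS, IMU, Lidar, Pose, Radar.
For each child, the remaining parents (spouses of MapMatch):
  parents(Radar) \ {MapMatch} = {Sonar}.
  IMU also has parents Altitude, Radar, WheelEnc.
  parents(Lidar) \ {MapMatch} = {Camera}.
  GPS's other parents are Altitude, Camera, IMU.
  Pose's other parent is Lidar.
MB(MapMatch) = {Altitude, Camera, GPS, IMU, Lidar, Pose, Radar, Sonar, WheelEnc}.
Comparing with the claimed set, Camera is missing.

Camera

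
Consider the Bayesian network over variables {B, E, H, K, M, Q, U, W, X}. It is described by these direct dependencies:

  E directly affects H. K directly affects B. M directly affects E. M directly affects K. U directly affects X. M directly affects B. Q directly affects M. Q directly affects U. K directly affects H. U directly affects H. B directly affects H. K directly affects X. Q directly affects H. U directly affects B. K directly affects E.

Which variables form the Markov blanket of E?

Ch(E) = {H}.
Parents of E: K, M.
Co-parents of E (other parents of its children):
  H's other parents are B, K, Q, U.
So the Markov blanket of E is {B, H, K, M, Q, U}.

{B, H, K, M, Q, U}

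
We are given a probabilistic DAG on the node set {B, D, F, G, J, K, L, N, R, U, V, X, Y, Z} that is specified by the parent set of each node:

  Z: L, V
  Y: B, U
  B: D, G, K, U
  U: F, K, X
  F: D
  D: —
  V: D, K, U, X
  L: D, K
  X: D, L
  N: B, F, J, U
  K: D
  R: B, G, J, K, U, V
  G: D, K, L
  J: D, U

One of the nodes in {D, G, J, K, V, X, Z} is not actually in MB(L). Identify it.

J

Recall MB(v) = parents ∪ children ∪ spouses, where spouses are the other parents of v's children.
Pa(L) = {D, K}.
Children of L: G, X, Z.
For each child, the remaining parents (spouses of L):
  parents(X) \ {L} = {D}.
  parents(G) \ {L} = {D, K}.
  parents(Z) \ {L} = {V}.
MB(L) = {D, G, K, V, X, Z}.
J is neither a parent, child, nor co-parent of L, so it does not belong.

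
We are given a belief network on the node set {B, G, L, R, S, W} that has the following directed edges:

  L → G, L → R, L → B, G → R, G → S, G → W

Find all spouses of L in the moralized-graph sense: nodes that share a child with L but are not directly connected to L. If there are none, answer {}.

Children of L: B, G, R.
  G: —
  R: G
  B: —
Excluding nodes already adjacent to L (B, G, R), the co-parent-only contribution is {}.

{}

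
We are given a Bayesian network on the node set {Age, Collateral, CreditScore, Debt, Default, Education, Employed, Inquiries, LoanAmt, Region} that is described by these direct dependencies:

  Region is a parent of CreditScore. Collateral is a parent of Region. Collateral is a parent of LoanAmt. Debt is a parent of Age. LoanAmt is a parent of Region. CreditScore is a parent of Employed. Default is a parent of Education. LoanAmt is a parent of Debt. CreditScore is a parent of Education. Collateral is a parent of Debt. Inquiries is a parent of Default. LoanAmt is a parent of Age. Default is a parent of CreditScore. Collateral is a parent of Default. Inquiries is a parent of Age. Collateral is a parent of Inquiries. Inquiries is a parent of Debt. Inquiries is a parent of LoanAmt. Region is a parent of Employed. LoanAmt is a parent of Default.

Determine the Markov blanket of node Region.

A node's Markov blanket = Pa ∪ Ch ∪ (parents of Ch other than the node itself).
Pa(Region) = {Collateral, LoanAmt}.
Region has children CreditScore, Employed.
For each child, the remaining parents (spouses of Region):
  parents(CreditScore) \ {Region} = {Default}.
  parents(Employed) \ {Region} = {CreditScore}.
So the Markov blanket of Region is {Collateral, CreditScore, Default, Employed, LoanAmt}.

{Collateral, CreditScore, Default, Employed, LoanAmt}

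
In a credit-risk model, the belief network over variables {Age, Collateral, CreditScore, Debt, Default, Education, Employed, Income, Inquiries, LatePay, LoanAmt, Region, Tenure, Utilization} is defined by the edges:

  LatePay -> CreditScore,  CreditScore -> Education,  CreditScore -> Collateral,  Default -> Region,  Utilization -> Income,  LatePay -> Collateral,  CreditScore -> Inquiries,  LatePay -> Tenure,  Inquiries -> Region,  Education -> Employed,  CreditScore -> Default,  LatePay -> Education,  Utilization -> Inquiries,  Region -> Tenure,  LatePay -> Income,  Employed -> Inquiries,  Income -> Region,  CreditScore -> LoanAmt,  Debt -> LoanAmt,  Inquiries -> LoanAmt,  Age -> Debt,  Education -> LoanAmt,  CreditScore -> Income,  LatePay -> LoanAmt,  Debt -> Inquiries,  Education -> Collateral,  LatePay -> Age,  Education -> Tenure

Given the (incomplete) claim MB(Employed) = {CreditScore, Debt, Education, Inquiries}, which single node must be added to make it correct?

Employed's parents: Education.
Children of Employed: Inquiries.
For each child, the remaining parents (spouses of Employed):
  Inquiries: CreditScore, Debt, Utilization
MB(Employed) = {CreditScore, Debt, Education, Inquiries, Utilization}.
Comparing with the claimed set, Utilization is missing.

Utilization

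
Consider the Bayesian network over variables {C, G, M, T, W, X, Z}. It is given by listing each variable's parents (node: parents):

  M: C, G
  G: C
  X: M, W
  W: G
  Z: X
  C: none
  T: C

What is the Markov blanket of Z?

Parents of Z: X.
Z's children: none.
Z has no children, so there are no co-parents.
Taking the union gives {X}.

{X}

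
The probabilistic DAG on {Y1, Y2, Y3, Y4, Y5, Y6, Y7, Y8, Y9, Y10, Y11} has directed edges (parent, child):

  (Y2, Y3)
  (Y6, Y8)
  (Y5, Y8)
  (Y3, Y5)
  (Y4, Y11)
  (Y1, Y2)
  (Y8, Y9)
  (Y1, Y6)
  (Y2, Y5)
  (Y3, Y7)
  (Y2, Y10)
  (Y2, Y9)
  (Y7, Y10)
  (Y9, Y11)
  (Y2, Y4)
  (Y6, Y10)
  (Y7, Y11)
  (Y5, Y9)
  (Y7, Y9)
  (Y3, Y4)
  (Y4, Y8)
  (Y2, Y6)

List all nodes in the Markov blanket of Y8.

{Y2, Y4, Y5, Y6, Y7, Y9}

Y8 has parents Y4, Y5, Y6.
Children of Y8: Y9.
For each child, the remaining parents (spouses of Y8):
  Y9 also has parents Y2, Y5, Y7.
So the Markov blanket of Y8 is {Y2, Y4, Y5, Y6, Y7, Y9}.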